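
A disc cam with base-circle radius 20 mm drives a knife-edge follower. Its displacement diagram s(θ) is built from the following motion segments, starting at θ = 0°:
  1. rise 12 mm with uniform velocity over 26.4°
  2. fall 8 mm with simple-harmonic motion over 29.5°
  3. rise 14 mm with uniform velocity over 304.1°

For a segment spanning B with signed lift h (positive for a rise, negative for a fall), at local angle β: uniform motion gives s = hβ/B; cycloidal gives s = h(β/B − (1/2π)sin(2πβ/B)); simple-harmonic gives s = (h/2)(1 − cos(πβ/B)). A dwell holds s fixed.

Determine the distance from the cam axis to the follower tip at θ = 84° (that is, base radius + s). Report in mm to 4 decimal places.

seg 1 [0°–26.4°] uniform, h=12: full span → s += 12 → s = 12.0000
seg 2 [26.4°–55.9°] simple-harmonic, h=-8: full span → s += -8 → s = 4.0000
seg 3 [55.9°–360°] uniform, h=14: θ=84° here. β=28.1, B=304.1. 14·28.1/304.1 = 1.2937 → s = 5.2937
radial distance = base radius + s = 20 + 5.2937 = 25.2937

25.2937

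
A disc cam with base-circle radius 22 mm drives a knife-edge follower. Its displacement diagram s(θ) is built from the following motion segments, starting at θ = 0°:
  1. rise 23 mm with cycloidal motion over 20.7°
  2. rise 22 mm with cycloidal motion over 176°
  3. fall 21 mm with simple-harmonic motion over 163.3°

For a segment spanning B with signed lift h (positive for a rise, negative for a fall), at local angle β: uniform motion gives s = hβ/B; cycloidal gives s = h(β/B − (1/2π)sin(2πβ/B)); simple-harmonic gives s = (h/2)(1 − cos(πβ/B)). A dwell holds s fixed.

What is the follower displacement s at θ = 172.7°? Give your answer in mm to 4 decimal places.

seg 1 [0°–20.7°] cycloidal, h=23: full span → s += 23 → s = 23.0000
seg 2 [20.7°–196.7°] cycloidal, h=22: θ=172.7° here. β=152, B=176. 22·(0.8636 − sin(2π·0.8636)/(2π)) = 21.6462 → s = 44.6462

44.6462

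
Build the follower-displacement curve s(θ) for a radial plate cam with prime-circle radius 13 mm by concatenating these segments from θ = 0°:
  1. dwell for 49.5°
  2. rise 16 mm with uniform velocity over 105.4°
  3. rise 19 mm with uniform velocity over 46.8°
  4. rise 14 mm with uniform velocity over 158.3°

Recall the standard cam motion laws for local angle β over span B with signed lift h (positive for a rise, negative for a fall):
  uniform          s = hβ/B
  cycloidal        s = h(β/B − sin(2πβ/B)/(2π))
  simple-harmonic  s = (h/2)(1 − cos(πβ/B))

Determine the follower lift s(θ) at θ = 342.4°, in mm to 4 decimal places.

seg 1 [0°–49.5°] dwell: s stays 0.0000
seg 2 [49.5°–154.9°] uniform, h=16: full span → s += 16 → s = 16.0000
seg 3 [154.9°–201.7°] uniform, h=19: full span → s += 19 → s = 35.0000
seg 4 [201.7°–360°] uniform, h=14: θ=342.4° here. β=140.7, B=158.3. 14·140.7/158.3 = 12.4435 → s = 47.4435

47.4435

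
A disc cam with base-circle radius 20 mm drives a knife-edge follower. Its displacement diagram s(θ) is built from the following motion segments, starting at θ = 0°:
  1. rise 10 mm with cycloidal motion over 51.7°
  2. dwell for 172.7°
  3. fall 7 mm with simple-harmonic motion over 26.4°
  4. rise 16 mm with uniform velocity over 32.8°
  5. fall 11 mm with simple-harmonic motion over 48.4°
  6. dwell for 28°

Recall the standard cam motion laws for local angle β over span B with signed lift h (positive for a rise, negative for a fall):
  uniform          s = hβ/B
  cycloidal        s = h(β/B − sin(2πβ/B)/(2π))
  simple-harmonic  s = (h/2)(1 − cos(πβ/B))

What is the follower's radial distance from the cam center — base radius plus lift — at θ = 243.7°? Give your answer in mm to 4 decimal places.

seg 1 [0°–51.7°] cycloidal, h=10: full span → s += 10 → s = 10.0000
seg 2 [51.7°–224.4°] dwell: s stays 10.0000
seg 3 [224.4°–250.8°] simple-harmonic, h=-7: θ=243.7° here. β=19.3, B=26.4. -7/2·(1 − cos(π·0.7311)) = -5.8233 → s = 4.1767
radial distance = base radius + s = 20 + 4.1767 = 24.1767

24.1767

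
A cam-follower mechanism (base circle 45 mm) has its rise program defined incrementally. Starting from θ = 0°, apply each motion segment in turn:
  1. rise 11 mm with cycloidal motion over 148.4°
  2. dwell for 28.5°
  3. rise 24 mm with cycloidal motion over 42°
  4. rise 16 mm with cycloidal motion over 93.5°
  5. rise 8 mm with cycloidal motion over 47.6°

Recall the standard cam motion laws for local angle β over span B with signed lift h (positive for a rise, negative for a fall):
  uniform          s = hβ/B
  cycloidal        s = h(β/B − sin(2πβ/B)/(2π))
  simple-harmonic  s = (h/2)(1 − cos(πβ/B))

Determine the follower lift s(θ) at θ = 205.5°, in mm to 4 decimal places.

seg 1 [0°–148.4°] cycloidal, h=11: full span → s += 11 → s = 11.0000
seg 2 [148.4°–176.9°] dwell: s stays 11.0000
seg 3 [176.9°–218.9°] cycloidal, h=24: θ=205.5° here. β=28.6, B=42. 24·(0.6810 − sin(2π·0.6810)/(2π)) = 19.8087 → s = 30.8087

30.8087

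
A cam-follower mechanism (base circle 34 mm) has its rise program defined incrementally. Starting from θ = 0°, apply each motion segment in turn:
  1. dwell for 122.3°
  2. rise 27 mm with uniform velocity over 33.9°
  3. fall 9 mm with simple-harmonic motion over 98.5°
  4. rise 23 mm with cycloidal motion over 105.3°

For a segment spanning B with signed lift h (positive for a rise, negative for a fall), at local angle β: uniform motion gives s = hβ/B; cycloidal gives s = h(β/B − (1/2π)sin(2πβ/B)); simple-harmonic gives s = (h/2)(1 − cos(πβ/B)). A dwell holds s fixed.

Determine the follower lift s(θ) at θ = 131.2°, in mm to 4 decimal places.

seg 1 [0°–122.3°] dwell: s stays 0.0000
seg 2 [122.3°–156.2°] uniform, h=27: θ=131.2° here. β=8.9, B=33.9. 27·8.9/33.9 = 7.0885 → s = 7.0885

7.0885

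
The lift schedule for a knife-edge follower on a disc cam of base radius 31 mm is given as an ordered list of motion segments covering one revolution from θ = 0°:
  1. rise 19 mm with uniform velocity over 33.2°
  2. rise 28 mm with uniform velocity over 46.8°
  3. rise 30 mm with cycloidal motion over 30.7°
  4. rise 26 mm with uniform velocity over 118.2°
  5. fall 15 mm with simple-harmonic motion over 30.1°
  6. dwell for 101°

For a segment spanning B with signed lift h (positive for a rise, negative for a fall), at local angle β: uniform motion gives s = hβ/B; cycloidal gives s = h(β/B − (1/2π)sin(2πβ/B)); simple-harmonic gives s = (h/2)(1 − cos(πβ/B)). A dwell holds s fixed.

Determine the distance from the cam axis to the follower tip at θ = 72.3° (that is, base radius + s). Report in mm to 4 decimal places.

seg 1 [0°–33.2°] uniform, h=19: full span → s += 19 → s = 19.0000
seg 2 [33.2°–80°] uniform, h=28: θ=72.3° here. β=39.1, B=46.8. 28·39.1/46.8 = 23.3932 → s = 42.3932
radial distance = base radius + s = 31 + 42.3932 = 73.3932

73.3932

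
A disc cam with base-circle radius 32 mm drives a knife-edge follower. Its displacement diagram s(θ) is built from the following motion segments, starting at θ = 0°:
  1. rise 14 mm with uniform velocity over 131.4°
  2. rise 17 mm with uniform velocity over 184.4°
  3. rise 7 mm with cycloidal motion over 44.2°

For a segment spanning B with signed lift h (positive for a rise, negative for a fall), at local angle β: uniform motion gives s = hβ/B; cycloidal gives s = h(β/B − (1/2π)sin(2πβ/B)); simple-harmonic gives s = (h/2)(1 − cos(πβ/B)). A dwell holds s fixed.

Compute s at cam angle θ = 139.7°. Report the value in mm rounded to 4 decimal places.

seg 1 [0°–131.4°] uniform, h=14: full span → s += 14 → s = 14.0000
seg 2 [131.4°–315.8°] uniform, h=17: θ=139.7° here. β=8.3, B=184.4. 17·8.3/184.4 = 0.7652 → s = 14.7652

14.7652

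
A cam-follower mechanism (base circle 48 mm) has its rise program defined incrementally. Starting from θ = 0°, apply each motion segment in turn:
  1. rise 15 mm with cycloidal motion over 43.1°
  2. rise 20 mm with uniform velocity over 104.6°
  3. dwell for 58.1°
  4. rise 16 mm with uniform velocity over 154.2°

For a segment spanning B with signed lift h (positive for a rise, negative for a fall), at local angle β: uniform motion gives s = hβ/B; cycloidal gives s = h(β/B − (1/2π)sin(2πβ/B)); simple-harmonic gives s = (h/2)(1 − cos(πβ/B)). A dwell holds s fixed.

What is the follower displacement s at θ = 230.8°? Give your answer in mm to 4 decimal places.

seg 1 [0°–43.1°] cycloidal, h=15: full span → s += 15 → s = 15.0000
seg 2 [43.1°–147.7°] uniform, h=20: full span → s += 20 → s = 35.0000
seg 3 [147.7°–205.8°] dwell: s stays 35.0000
seg 4 [205.8°–360°] uniform, h=16: θ=230.8° here. β=25, B=154.2. 16·25/154.2 = 2.5940 → s = 37.5940

37.5940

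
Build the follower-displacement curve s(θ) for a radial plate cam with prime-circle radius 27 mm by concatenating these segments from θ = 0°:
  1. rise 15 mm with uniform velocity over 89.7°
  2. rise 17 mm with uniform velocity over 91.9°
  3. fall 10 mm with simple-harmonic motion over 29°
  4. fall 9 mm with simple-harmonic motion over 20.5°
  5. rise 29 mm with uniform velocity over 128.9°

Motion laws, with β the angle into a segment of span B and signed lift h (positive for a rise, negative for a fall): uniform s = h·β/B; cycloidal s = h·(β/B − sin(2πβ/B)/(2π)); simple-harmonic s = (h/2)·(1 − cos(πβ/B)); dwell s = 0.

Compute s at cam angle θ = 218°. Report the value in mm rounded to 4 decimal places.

seg 1 [0°–89.7°] uniform, h=15: full span → s += 15 → s = 15.0000
seg 2 [89.7°–181.6°] uniform, h=17: full span → s += 17 → s = 32.0000
seg 3 [181.6°–210.6°] simple-harmonic, h=-10: full span → s += -10 → s = 22.0000
seg 4 [210.6°–231.1°] simple-harmonic, h=-9: θ=218° here. β=7.4, B=20.5. -9/2·(1 − cos(π·0.3610)) = -2.5965 → s = 19.4035

19.4035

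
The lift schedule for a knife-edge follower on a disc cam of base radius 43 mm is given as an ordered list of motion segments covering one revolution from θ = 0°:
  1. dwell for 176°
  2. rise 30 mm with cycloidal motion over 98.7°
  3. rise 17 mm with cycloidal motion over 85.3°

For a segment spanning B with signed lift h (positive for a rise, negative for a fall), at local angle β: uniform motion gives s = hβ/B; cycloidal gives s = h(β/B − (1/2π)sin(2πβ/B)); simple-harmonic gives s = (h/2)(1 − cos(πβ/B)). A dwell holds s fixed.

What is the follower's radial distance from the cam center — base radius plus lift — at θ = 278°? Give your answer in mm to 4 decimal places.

seg 1 [0°–176°] dwell: s stays 0.0000
seg 2 [176°–274.7°] cycloidal, h=30: full span → s += 30 → s = 30.0000
seg 3 [274.7°–360°] cycloidal, h=17: θ=278° here. β=3.3, B=85.3. 17·(0.0387 − sin(2π·0.0387)/(2π)) = 0.0065 → s = 30.0065
radial distance = base radius + s = 43 + 30.0065 = 73.0065

73.0065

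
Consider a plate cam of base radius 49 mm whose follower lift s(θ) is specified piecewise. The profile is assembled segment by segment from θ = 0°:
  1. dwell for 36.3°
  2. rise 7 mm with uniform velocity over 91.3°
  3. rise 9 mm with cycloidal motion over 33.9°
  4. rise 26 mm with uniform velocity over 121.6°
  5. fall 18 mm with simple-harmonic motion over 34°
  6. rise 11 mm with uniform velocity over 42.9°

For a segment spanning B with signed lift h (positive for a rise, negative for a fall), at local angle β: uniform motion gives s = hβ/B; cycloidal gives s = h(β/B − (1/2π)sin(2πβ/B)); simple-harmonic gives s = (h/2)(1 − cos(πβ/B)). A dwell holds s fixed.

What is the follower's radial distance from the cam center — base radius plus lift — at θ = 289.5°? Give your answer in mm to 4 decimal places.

seg 1 [0°–36.3°] dwell: s stays 0.0000
seg 2 [36.3°–127.6°] uniform, h=7: full span → s += 7 → s = 7.0000
seg 3 [127.6°–161.5°] cycloidal, h=9: full span → s += 9 → s = 16.0000
seg 4 [161.5°–283.1°] uniform, h=26: full span → s += 26 → s = 42.0000
seg 5 [283.1°–317.1°] simple-harmonic, h=-18: θ=289.5° here. β=6.4, B=34. -18/2·(1 − cos(π·0.1882)) = -1.5283 → s = 40.4717
radial distance = base radius + s = 49 + 40.4717 = 89.4717

89.4717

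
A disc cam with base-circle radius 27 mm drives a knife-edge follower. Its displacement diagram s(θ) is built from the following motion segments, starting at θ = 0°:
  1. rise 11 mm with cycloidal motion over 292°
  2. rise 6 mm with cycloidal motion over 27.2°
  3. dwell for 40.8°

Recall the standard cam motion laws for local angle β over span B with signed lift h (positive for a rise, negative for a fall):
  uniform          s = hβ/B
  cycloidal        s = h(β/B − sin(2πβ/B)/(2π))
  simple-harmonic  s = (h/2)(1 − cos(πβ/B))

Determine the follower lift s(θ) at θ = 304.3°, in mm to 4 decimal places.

seg 1 [0°–292°] cycloidal, h=11: full span → s += 11 → s = 11.0000
seg 2 [292°–319.2°] cycloidal, h=6: θ=304.3° here. β=12.3, B=27.2. 6·(0.4522 − sin(2π·0.4522)/(2π)) = 2.4308 → s = 13.4308

13.4308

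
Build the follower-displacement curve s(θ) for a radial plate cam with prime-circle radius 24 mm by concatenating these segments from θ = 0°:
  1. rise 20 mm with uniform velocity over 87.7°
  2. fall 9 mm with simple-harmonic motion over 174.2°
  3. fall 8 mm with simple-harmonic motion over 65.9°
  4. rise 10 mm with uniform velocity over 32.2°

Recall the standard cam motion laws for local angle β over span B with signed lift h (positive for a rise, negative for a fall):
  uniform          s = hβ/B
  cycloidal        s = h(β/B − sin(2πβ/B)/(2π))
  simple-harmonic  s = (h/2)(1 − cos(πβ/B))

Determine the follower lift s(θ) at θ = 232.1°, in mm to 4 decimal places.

seg 1 [0°–87.7°] uniform, h=20: full span → s += 20 → s = 20.0000
seg 2 [87.7°–261.9°] simple-harmonic, h=-9: θ=232.1° here. β=144.4, B=174.2. -9/2·(1 − cos(π·0.8289)) = -8.3656 → s = 11.6344

11.6344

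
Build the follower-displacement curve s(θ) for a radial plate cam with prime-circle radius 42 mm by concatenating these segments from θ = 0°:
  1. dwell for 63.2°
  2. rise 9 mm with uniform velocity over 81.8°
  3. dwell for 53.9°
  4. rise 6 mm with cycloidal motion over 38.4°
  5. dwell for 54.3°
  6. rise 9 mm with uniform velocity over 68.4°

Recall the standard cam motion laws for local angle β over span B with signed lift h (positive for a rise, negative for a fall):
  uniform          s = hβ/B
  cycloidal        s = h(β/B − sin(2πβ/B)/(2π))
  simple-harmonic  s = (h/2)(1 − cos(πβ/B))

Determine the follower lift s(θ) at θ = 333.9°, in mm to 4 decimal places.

seg 1 [0°–63.2°] dwell: s stays 0.0000
seg 2 [63.2°–145°] uniform, h=9: full span → s += 9 → s = 9.0000
seg 3 [145°–198.9°] dwell: s stays 9.0000
seg 4 [198.9°–237.3°] cycloidal, h=6: full span → s += 6 → s = 15.0000
seg 5 [237.3°–291.6°] dwell: s stays 15.0000
seg 6 [291.6°–360°] uniform, h=9: θ=333.9° here. β=42.3, B=68.4. 9·42.3/68.4 = 5.5658 → s = 20.5658

20.5658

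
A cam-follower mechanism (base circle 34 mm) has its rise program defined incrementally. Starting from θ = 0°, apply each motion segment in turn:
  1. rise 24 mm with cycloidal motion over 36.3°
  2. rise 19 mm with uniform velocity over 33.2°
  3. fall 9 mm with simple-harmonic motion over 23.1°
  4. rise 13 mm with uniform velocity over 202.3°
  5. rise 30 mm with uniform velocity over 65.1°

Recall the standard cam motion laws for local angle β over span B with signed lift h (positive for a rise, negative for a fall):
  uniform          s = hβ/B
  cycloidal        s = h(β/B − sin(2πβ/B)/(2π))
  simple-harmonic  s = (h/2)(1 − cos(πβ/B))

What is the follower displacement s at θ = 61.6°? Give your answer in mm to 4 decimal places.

seg 1 [0°–36.3°] cycloidal, h=24: full span → s += 24 → s = 24.0000
seg 2 [36.3°–69.5°] uniform, h=19: θ=61.6° here. β=25.3, B=33.2. 19·25.3/33.2 = 14.4789 → s = 38.4789

38.4789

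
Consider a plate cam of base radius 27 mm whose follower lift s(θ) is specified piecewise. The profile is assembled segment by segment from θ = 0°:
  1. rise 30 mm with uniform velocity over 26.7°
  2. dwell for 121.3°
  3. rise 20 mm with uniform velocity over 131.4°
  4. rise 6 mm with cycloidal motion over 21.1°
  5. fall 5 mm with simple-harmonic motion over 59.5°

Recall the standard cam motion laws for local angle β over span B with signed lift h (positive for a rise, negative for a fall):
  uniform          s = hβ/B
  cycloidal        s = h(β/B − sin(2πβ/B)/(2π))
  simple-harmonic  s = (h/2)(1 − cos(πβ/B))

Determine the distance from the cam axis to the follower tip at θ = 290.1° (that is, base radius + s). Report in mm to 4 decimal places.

seg 1 [0°–26.7°] uniform, h=30: full span → s += 30 → s = 30.0000
seg 2 [26.7°–148°] dwell: s stays 30.0000
seg 3 [148°–279.4°] uniform, h=20: full span → s += 20 → s = 50.0000
seg 4 [279.4°–300.5°] cycloidal, h=6: θ=290.1° here. β=10.7, B=21.1. 6·(0.5071 − sin(2π·0.5071)/(2π)) = 3.0853 → s = 53.0853
radial distance = base radius + s = 27 + 53.0853 = 80.0853

80.0853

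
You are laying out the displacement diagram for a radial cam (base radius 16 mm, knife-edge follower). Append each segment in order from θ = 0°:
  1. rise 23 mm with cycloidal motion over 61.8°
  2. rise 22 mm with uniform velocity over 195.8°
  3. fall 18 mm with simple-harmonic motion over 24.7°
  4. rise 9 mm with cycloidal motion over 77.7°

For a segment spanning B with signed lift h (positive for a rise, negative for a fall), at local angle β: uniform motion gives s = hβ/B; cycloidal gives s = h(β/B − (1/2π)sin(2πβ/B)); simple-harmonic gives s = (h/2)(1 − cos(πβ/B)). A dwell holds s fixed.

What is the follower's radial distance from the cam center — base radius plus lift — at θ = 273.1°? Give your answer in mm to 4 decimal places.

seg 1 [0°–61.8°] cycloidal, h=23: full span → s += 23 → s = 23.0000
seg 2 [61.8°–257.6°] uniform, h=22: full span → s += 22 → s = 45.0000
seg 3 [257.6°–282.3°] simple-harmonic, h=-18: θ=273.1° here. β=15.5, B=24.7. -18/2·(1 − cos(π·0.6275)) = -12.5101 → s = 32.4899
radial distance = base radius + s = 16 + 32.4899 = 48.4899

48.4899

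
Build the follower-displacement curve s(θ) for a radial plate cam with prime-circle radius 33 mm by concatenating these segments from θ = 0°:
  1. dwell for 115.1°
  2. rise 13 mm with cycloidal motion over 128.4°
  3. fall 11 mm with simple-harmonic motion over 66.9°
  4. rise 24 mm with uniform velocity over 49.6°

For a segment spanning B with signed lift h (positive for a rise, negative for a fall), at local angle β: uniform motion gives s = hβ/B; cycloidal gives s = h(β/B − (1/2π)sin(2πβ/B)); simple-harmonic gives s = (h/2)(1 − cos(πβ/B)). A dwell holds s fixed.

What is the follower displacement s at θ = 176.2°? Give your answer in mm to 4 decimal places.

seg 1 [0°–115.1°] dwell: s stays 0.0000
seg 2 [115.1°–243.5°] cycloidal, h=13: θ=176.2° here. β=61.1, B=128.4. 13·(0.4759 − sin(2π·0.4759)/(2π)) = 5.8735 → s = 5.8735

5.8735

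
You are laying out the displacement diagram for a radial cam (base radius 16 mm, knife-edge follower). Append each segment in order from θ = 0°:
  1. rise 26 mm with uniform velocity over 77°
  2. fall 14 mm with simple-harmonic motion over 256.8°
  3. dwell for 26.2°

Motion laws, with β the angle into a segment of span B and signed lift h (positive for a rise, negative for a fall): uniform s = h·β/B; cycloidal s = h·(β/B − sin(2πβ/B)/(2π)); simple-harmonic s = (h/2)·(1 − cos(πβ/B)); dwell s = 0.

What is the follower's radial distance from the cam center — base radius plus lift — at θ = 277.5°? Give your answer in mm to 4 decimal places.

seg 1 [0°–77°] uniform, h=26: full span → s += 26 → s = 26.0000
seg 2 [77°–333.8°] simple-harmonic, h=-14: θ=277.5° here. β=200.5, B=256.8. -14/2·(1 − cos(π·0.7808)) = -12.4043 → s = 13.5957
radial distance = base radius + s = 16 + 13.5957 = 29.5957

29.5957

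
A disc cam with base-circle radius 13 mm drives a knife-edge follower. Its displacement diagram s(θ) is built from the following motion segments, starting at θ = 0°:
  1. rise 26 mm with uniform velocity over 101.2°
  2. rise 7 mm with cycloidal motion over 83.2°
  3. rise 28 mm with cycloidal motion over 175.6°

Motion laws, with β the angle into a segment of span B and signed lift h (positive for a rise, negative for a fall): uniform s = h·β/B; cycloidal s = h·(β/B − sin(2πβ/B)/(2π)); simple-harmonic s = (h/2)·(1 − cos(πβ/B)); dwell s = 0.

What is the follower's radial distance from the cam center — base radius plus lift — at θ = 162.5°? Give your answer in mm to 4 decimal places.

seg 1 [0°–101.2°] uniform, h=26: full span → s += 26 → s = 26.0000
seg 2 [101.2°–184.4°] cycloidal, h=7: θ=162.5° here. β=61.3, B=83.2. 7·(0.7368 − sin(2π·0.7368)/(2π)) = 6.2677 → s = 32.2677
radial distance = base radius + s = 13 + 32.2677 = 45.2677

45.2677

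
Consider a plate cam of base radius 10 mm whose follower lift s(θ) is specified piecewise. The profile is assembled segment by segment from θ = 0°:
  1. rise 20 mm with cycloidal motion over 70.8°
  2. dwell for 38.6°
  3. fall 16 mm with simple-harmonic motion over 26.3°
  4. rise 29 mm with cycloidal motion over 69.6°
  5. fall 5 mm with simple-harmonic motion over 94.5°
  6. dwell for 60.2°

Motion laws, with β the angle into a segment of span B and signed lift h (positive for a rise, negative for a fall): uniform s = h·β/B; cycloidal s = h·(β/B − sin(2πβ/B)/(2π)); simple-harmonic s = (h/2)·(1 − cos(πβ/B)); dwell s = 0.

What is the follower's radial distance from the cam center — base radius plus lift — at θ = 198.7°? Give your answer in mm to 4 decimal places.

seg 1 [0°–70.8°] cycloidal, h=20: full span → s += 20 → s = 20.0000
seg 2 [70.8°–109.4°] dwell: s stays 20.0000
seg 3 [109.4°–135.7°] simple-harmonic, h=-16: full span → s += -16 → s = 4.0000
seg 4 [135.7°–205.3°] cycloidal, h=29: θ=198.7° here. β=63, B=69.6. 29·(0.9052 − sin(2π·0.9052)/(2π)) = 28.8402 → s = 32.8402
radial distance = base radius + s = 10 + 32.8402 = 42.8402

42.8402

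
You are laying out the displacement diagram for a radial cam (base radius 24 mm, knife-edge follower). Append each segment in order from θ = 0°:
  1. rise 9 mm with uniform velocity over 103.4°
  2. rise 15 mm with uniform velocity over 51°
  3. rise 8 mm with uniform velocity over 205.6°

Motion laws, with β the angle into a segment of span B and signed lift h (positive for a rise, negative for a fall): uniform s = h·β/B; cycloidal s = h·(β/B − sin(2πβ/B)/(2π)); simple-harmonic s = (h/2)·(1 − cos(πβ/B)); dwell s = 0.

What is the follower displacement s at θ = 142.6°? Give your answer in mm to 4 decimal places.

seg 1 [0°–103.4°] uniform, h=9: full span → s += 9 → s = 9.0000
seg 2 [103.4°–154.4°] uniform, h=15: θ=142.6° here. β=39.2, B=51. 15·39.2/51 = 11.5294 → s = 20.5294

20.5294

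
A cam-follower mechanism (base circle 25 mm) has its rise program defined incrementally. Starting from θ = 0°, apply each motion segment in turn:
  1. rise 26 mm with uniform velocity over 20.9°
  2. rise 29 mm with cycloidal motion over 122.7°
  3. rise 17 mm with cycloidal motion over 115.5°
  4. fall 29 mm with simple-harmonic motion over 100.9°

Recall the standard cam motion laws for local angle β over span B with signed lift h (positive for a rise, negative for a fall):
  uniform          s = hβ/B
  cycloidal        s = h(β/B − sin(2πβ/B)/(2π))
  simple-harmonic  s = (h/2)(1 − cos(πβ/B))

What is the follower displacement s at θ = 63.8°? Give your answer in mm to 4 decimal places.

seg 1 [0°–20.9°] uniform, h=26: full span → s += 26 → s = 26.0000
seg 2 [20.9°–143.6°] cycloidal, h=29: θ=63.8° here. β=42.9, B=122.7. 29·(0.3496 − sin(2π·0.3496)/(2π)) = 6.3991 → s = 32.3991

32.3991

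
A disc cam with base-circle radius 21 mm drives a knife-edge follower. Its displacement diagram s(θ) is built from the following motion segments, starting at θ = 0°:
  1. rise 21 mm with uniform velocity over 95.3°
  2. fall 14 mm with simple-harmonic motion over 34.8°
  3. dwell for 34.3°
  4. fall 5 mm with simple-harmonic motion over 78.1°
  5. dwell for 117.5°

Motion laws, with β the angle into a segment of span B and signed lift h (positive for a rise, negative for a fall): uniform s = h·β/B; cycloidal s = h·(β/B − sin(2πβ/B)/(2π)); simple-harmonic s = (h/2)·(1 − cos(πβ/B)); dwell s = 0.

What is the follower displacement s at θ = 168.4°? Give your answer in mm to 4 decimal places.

seg 1 [0°–95.3°] uniform, h=21: full span → s += 21 → s = 21.0000
seg 2 [95.3°–130.1°] simple-harmonic, h=-14: full span → s += -14 → s = 7.0000
seg 3 [130.1°–164.4°] dwell: s stays 7.0000
seg 4 [164.4°–242.5°] simple-harmonic, h=-5: θ=168.4° here. β=4, B=78.1. -5/2·(1 − cos(π·0.0512)) = -0.0323 → s = 6.9677

6.9677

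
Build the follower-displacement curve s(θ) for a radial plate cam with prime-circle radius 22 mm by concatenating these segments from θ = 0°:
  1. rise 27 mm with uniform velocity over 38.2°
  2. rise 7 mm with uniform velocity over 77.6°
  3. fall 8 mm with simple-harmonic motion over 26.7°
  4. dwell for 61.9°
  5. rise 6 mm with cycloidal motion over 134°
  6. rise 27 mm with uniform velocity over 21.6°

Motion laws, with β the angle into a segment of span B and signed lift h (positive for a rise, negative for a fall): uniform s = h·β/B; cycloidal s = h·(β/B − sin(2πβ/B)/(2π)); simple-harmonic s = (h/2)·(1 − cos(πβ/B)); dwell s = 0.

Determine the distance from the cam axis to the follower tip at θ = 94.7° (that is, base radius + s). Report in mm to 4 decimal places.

seg 1 [0°–38.2°] uniform, h=27: full span → s += 27 → s = 27.0000
seg 2 [38.2°–115.8°] uniform, h=7: θ=94.7° here. β=56.5, B=77.6. 7·56.5/77.6 = 5.0966 → s = 32.0966
radial distance = base radius + s = 22 + 32.0966 = 54.0966

54.0966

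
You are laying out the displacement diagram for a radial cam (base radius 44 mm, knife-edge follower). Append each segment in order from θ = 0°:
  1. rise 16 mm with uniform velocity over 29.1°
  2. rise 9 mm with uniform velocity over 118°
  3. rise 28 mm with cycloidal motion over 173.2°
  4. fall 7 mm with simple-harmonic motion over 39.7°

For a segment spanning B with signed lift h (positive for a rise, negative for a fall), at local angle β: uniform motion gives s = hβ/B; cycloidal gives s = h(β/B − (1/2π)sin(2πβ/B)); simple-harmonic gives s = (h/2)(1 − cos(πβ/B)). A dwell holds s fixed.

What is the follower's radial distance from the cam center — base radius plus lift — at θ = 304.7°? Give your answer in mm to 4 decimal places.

seg 1 [0°–29.1°] uniform, h=16: full span → s += 16 → s = 16.0000
seg 2 [29.1°–147.1°] uniform, h=9: full span → s += 9 → s = 25.0000
seg 3 [147.1°–320.3°] cycloidal, h=28: θ=304.7° here. β=157.6, B=173.2. 28·(0.9099 − sin(2π·0.9099)/(2π)) = 27.8675 → s = 52.8675
radial distance = base radius + s = 44 + 52.8675 = 96.8675

96.8675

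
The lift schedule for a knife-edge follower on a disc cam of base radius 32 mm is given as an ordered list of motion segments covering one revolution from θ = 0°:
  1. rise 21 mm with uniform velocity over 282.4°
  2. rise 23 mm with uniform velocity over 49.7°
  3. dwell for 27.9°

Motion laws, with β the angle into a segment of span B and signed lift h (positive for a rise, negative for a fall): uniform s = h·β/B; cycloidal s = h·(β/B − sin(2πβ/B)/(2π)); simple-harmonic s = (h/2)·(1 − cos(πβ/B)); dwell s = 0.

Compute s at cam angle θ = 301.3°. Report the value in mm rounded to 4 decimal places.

seg 1 [0°–282.4°] uniform, h=21: full span → s += 21 → s = 21.0000
seg 2 [282.4°–332.1°] uniform, h=23: θ=301.3° here. β=18.9, B=49.7. 23·18.9/49.7 = 8.7465 → s = 29.7465

29.7465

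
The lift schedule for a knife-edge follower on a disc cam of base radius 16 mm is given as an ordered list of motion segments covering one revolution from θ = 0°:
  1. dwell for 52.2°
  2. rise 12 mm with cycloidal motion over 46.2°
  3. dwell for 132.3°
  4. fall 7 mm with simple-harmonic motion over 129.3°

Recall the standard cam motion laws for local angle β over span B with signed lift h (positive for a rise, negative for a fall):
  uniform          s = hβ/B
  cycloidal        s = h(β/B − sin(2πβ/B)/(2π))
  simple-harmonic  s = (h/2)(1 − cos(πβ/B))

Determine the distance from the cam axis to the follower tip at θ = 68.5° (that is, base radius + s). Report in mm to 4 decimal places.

seg 1 [0°–52.2°] dwell: s stays 0.0000
seg 2 [52.2°–98.4°] cycloidal, h=12: θ=68.5° here. β=16.3, B=46.2. 12·(0.3528 − sin(2π·0.3528)/(2π)) = 2.7087 → s = 2.7087
radial distance = base radius + s = 16 + 2.7087 = 18.7087

18.7087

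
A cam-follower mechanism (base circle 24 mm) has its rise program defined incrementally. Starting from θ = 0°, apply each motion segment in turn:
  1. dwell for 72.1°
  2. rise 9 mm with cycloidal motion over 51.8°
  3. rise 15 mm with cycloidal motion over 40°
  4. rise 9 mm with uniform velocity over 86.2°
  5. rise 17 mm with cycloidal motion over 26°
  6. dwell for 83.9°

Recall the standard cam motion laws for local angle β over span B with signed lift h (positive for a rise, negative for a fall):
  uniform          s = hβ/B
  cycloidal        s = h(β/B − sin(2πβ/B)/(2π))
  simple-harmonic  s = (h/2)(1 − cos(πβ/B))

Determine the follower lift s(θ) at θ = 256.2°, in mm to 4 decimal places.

seg 1 [0°–72.1°] dwell: s stays 0.0000
seg 2 [72.1°–123.9°] cycloidal, h=9: full span → s += 9 → s = 9.0000
seg 3 [123.9°–163.9°] cycloidal, h=15: full span → s += 15 → s = 24.0000
seg 4 [163.9°–250.1°] uniform, h=9: full span → s += 9 → s = 33.0000
seg 5 [250.1°–276.1°] cycloidal, h=17: θ=256.2° here. β=6.1, B=26. 17·(0.2346 − sin(2π·0.2346)/(2π)) = 1.2955 → s = 34.2955

34.2955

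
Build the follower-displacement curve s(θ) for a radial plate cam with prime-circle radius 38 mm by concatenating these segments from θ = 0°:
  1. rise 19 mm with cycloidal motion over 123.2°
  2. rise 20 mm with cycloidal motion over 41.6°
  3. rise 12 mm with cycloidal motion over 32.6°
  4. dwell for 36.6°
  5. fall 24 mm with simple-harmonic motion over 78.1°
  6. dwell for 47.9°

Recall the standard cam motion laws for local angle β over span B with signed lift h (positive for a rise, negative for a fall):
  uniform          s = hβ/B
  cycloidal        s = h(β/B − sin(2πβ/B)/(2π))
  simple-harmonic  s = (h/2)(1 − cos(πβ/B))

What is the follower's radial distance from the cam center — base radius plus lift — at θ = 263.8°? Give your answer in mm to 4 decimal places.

seg 1 [0°–123.2°] cycloidal, h=19: full span → s += 19 → s = 19.0000
seg 2 [123.2°–164.8°] cycloidal, h=20: full span → s += 20 → s = 39.0000
seg 3 [164.8°–197.4°] cycloidal, h=12: full span → s += 12 → s = 51.0000
seg 4 [197.4°–234°] dwell: s stays 51.0000
seg 5 [234°–312.1°] simple-harmonic, h=-24: θ=263.8° here. β=29.8, B=78.1. -24/2·(1 − cos(π·0.3816)) = -7.6373 → s = 43.3627
radial distance = base radius + s = 38 + 43.3627 = 81.3627

81.3627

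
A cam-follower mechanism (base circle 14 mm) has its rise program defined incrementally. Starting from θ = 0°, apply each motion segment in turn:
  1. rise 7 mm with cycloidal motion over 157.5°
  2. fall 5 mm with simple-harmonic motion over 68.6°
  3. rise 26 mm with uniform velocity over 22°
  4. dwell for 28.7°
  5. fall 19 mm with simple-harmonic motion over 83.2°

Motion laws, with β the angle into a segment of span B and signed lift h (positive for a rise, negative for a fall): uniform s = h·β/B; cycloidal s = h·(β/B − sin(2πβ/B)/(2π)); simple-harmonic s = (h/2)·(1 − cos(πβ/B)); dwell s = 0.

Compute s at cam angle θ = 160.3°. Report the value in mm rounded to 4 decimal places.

seg 1 [0°–157.5°] cycloidal, h=7: full span → s += 7 → s = 7.0000
seg 2 [157.5°–226.1°] simple-harmonic, h=-5: θ=160.3° here. β=2.8, B=68.6. -5/2·(1 − cos(π·0.0408)) = -0.0205 → s = 6.9795

6.9795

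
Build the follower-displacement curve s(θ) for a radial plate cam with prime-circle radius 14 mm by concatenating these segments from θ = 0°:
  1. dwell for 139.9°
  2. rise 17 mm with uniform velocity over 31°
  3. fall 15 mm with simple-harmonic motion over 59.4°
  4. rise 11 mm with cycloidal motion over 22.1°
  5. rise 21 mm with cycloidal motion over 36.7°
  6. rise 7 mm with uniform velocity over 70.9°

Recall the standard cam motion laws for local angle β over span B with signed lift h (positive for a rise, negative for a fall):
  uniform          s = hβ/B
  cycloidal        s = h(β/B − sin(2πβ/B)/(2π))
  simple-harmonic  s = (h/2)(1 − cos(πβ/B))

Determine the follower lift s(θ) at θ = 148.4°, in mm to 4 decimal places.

seg 1 [0°–139.9°] dwell: s stays 0.0000
seg 2 [139.9°–170.9°] uniform, h=17: θ=148.4° here. β=8.5, B=31. 17·8.5/31 = 4.6613 → s = 4.6613

4.6613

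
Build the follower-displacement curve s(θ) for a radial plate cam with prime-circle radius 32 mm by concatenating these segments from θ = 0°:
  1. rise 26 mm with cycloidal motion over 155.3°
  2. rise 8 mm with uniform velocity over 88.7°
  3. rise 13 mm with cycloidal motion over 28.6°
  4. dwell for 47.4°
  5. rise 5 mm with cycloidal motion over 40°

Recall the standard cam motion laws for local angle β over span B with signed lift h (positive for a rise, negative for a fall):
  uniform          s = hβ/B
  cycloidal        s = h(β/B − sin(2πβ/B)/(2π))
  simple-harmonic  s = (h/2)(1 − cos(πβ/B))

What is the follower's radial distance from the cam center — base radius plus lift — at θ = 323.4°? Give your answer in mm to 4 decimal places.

seg 1 [0°–155.3°] cycloidal, h=26: full span → s += 26 → s = 26.0000
seg 2 [155.3°–244°] uniform, h=8: full span → s += 8 → s = 34.0000
seg 3 [244°–272.6°] cycloidal, h=13: full span → s += 13 → s = 47.0000
seg 4 [272.6°–320°] dwell: s stays 47.0000
seg 5 [320°–360°] cycloidal, h=5: θ=323.4° here. β=3.4, B=40. 5·(0.0850 − sin(2π·0.0850)/(2π)) = 0.0199 → s = 47.0199
radial distance = base radius + s = 32 + 47.0199 = 79.0199

79.0199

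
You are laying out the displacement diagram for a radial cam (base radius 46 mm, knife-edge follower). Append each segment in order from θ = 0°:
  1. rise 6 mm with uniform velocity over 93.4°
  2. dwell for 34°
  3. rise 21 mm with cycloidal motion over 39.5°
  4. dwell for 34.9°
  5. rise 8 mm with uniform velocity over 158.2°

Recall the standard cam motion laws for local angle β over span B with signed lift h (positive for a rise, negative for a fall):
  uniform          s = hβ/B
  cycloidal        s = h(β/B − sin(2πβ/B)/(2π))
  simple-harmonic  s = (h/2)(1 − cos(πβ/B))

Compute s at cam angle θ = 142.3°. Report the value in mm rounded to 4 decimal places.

seg 1 [0°–93.4°] uniform, h=6: full span → s += 6 → s = 6.0000
seg 2 [93.4°–127.4°] dwell: s stays 6.0000
seg 3 [127.4°–166.9°] cycloidal, h=21: θ=142.3° here. β=14.9, B=39.5. 21·(0.3772 − sin(2π·0.3772)/(2π)) = 5.5913 → s = 11.5913

11.5913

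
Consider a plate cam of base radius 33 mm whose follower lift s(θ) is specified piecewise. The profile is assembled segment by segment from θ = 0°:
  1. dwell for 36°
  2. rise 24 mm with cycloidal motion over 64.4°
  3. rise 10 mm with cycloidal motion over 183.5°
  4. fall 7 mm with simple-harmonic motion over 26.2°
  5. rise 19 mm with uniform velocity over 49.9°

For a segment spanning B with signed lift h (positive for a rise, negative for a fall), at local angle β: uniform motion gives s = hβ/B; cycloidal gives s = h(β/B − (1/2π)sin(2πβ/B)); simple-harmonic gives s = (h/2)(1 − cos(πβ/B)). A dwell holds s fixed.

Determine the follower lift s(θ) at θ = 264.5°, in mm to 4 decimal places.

seg 1 [0°–36°] dwell: s stays 0.0000
seg 2 [36°–100.4°] cycloidal, h=24: full span → s += 24 → s = 24.0000
seg 3 [100.4°–283.9°] cycloidal, h=10: θ=264.5° here. β=164.1, B=183.5. 10·(0.8943 − sin(2π·0.8943)/(2π)) = 9.9239 → s = 33.9239

33.9239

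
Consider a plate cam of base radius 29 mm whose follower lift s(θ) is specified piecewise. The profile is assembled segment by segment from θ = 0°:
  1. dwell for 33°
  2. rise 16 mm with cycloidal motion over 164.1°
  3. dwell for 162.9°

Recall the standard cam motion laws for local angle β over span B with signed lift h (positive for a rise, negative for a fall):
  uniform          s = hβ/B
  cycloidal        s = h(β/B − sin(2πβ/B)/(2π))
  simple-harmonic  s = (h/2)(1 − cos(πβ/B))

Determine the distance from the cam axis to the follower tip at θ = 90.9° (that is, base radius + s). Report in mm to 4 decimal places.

seg 1 [0°–33°] dwell: s stays 0.0000
seg 2 [33°–197.1°] cycloidal, h=16: θ=90.9° here. β=57.9, B=164.1. 16·(0.3528 − sin(2π·0.3528)/(2π)) = 3.6122 → s = 3.6122
radial distance = base radius + s = 29 + 3.6122 = 32.6122

32.6122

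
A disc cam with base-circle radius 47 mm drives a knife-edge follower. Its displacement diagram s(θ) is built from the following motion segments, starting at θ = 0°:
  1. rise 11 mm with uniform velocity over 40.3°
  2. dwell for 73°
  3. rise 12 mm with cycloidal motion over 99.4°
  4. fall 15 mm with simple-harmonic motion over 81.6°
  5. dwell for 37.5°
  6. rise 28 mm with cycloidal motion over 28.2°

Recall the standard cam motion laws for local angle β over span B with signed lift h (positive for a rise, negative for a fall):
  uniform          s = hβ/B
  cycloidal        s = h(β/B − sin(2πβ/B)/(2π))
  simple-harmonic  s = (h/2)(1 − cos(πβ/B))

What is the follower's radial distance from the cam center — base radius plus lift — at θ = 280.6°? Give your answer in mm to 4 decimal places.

seg 1 [0°–40.3°] uniform, h=11: full span → s += 11 → s = 11.0000
seg 2 [40.3°–113.3°] dwell: s stays 11.0000
seg 3 [113.3°–212.7°] cycloidal, h=12: full span → s += 12 → s = 23.0000
seg 4 [212.7°–294.3°] simple-harmonic, h=-15: θ=280.6° here. β=67.9, B=81.6. -15/2·(1 − cos(π·0.8321)) = -13.9807 → s = 9.0193
radial distance = base radius + s = 47 + 9.0193 = 56.0193

56.0193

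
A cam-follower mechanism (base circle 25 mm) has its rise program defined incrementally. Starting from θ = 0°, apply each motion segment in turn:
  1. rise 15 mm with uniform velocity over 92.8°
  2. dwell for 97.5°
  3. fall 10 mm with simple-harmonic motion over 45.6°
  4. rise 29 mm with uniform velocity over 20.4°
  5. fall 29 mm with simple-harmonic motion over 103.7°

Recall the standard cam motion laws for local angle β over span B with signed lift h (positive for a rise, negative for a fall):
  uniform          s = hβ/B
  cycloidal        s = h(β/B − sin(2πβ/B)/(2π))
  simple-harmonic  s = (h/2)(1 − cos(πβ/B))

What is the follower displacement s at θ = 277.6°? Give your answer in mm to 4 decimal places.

seg 1 [0°–92.8°] uniform, h=15: full span → s += 15 → s = 15.0000
seg 2 [92.8°–190.3°] dwell: s stays 15.0000
seg 3 [190.3°–235.9°] simple-harmonic, h=-10: full span → s += -10 → s = 5.0000
seg 4 [235.9°–256.3°] uniform, h=29: full span → s += 29 → s = 34.0000
seg 5 [256.3°–360°] simple-harmonic, h=-29: θ=277.6° here. β=21.3, B=103.7. -29/2·(1 − cos(π·0.2054)) = -2.9155 → s = 31.0845

31.0845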